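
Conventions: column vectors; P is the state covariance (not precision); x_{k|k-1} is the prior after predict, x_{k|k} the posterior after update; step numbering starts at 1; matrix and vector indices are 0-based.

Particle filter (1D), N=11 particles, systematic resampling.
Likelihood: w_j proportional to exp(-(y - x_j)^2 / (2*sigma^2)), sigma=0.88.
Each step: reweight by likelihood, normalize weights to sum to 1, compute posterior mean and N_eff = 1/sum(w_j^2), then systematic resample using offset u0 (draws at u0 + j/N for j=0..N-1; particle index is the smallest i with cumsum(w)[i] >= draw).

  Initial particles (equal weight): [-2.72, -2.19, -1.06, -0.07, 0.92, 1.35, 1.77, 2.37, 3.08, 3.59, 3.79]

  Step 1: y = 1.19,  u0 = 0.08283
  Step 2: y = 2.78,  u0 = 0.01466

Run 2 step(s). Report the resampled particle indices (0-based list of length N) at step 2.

resampled_idx = [1, 4, 5, 6, 7, 8, 8, 9, 9, 10, 10]

step 1: w=[0.0000, 0.0002, 0.0103, 0.0974, 0.2590, 0.2670, 0.2185, 0.1105, 0.0270, 0.0066, 0.0035]  mean=1.3492  Neff=4.7914  idx=[3, 4, 4, 4, 5, 5, 5, 6, 6, 7, 9]
step 2: w=[0.0014, 0.0288, 0.0288, 0.0288, 0.0719, 0.0719, 0.0719, 0.1393, 0.1393, 0.2415, 0.1762]  mean=2.0689  Neff=6.8395  idx=[1, 4, 5, 6, 7, 8, 8, 9, 9, 10, 10]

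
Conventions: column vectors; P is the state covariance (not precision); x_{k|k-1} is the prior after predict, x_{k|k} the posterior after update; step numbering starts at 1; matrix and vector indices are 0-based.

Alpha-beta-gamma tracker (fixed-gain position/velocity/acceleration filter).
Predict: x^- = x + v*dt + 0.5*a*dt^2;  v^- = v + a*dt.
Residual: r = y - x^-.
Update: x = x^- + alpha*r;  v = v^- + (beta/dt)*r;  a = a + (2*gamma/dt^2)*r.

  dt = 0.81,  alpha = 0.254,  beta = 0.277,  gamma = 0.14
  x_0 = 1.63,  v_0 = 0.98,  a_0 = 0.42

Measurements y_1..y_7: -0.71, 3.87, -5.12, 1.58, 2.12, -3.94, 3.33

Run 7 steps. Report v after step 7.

v_post = 3.1400

step 1: x_pred=2.5616  r=-3.2716  x^+=1.7306  v^+=0.2014  a^+=-0.9762
step 2: x_pred=1.5735  r=2.2965  x^+=2.1568  v^+=0.1960  a^+=0.0039
step 3: x_pred=2.3169  r=-7.4369  x^+=0.4279  v^+=-2.3441  a^+=-3.1699
step 4: x_pred=-2.5107  r=4.0907  x^+=-1.4716  v^+=-3.5128  a^+=-1.4242
step 5: x_pred=-4.7842  r=6.9042  x^+=-3.0305  v^+=-2.3053  a^+=1.5223
step 6: x_pred=-4.3984  r=0.4584  x^+=-4.2820  v^+=-0.9155  a^+=1.7179
step 7: x_pred=-4.4599  r=7.7899  x^+=-2.4813  v^+=3.1400  a^+=5.0424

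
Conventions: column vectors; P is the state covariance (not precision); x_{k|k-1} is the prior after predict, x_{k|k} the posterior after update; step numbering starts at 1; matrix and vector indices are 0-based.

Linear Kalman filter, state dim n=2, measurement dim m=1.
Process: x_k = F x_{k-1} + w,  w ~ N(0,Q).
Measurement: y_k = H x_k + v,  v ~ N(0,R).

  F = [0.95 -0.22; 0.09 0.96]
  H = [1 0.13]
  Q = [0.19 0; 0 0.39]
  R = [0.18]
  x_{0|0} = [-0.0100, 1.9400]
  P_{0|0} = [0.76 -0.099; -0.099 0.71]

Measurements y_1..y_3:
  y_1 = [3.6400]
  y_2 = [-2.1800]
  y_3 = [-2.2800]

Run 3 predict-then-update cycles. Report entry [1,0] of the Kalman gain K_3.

K[1,0] = -0.4348

step 1: x^-=[-0.4363, 1.8615]  P^-=[0.9516 -0.1733; -0.1733 1.0334]  S=[1.1041]  K=[0.8416; -0.0353]  nu=[3.8343]  x^+=[2.7905, 1.7262]  P^+=[0.1697 -0.1405; -0.1405 1.0320]
step 2: x^-=[2.2712, 1.9083]  P^-=[0.4519 -0.3288; -0.3288 1.3182]  S=[0.5687]  K=[0.7195; -0.2769]  nu=[-4.6993]  x^+=[-1.1098, 3.2094]  P^+=[0.1575 -0.2155; -0.2155 1.2746]
step 3: x^-=[-1.7603, 2.9811]  P^-=[0.4839 -0.4480; -0.4480 1.5287]  S=[0.5733]  K=[0.7426; -0.4348]  nu=[-0.9072]  x^+=[-2.4340, 3.3756]  P^+=[0.1678 -0.2629; -0.2629 1.4203]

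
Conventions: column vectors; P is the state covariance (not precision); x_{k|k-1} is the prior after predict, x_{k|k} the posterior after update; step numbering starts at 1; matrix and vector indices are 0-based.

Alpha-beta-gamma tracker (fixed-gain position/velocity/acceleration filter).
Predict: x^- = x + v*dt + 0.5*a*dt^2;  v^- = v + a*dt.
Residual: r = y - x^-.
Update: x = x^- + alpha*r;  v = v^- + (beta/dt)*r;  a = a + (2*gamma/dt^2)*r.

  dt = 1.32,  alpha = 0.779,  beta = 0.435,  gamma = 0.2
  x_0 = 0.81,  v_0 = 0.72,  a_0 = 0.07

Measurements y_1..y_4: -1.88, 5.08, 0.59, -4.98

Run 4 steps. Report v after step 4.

v_post = -2.1204

step 1: x_pred=1.8214  r=-3.7014  x^+=-1.0620  v^+=-0.4074  a^+=-0.7797
step 2: x_pred=-2.2790  r=7.3590  x^+=3.4537  v^+=0.9885  a^+=0.9097
step 3: x_pred=5.5510  r=-4.9610  x^+=1.6864  v^+=0.5544  a^+=-0.2292
step 4: x_pred=2.2185  r=-7.1985  x^+=-3.3891  v^+=-2.1204  a^+=-1.8818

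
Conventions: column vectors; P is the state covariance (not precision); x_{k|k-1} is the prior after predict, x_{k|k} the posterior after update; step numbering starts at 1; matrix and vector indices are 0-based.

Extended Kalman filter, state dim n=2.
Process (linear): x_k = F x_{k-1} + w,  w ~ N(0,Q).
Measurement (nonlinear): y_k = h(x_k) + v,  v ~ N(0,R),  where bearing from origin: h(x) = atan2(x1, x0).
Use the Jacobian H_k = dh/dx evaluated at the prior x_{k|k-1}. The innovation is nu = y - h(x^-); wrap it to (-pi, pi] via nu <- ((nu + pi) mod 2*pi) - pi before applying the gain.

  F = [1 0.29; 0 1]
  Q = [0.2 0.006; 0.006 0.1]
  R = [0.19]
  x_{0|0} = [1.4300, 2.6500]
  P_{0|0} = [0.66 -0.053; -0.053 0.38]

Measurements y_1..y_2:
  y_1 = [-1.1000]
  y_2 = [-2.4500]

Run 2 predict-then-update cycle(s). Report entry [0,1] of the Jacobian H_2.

H_jac[0,1] = 0.1910

step 1: x^-=[2.1985, 2.6500]  P^-=[0.8612 0.0632; 0.0632 0.4800]  H_jac=[-0.2235 0.1854]  S=[0.2443]  K=[-0.7400; 0.3065]  nu=[-1.9783]  x^+=[3.6624, 2.0436]  P^+=[0.7274 0.1186; 0.1186 0.4570]
step 2: x^-=[4.2551, 2.0436]  P^-=[1.0347 0.2572; 0.2572 0.5570]  H_jac=[-0.0917 0.1910]  S=[0.2100]  K=[-0.2180; 0.3942]  nu=[-2.8977]  x^+=[4.8869, 0.9012]  P^+=[1.0247 0.2752; 0.2752 0.5244]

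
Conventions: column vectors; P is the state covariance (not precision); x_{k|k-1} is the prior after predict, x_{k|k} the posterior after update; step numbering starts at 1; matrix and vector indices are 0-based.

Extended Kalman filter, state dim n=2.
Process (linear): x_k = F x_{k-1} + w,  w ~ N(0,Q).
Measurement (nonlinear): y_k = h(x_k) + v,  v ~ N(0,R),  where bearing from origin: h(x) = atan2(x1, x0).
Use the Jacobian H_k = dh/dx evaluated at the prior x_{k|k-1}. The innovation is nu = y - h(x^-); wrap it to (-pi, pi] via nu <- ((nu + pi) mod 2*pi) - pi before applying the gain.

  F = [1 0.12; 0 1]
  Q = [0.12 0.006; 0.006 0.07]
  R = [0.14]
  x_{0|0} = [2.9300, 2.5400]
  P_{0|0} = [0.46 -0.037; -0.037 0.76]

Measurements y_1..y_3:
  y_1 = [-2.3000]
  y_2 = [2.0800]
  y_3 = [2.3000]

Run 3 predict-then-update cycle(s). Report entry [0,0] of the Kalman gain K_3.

step 1: x^-=[3.2348, 2.5400]  P^-=[0.5821 0.0602; 0.0602 0.8300]  H_jac=[-0.1502 0.1912]  S=[0.1800]  K=[-0.4216; 0.8315]  nu=[-2.9657]  x^+=[4.4850, 0.0741]  P^+=[0.5501 0.1233; 0.1233 0.7055]
step 2: x^-=[4.4939, 0.0741]  P^-=[0.7098 0.2140; 0.2140 0.7755]  H_jac=[-0.0037 0.2225]  S=[0.1780]  K=[0.2527; 0.9646]  nu=[2.0635]  x^+=[5.0154, 2.0646]  P^+=[0.6985 0.1706; 0.1706 0.6099]
step 3: x^-=[5.2632, 2.0646]  P^-=[0.8682 0.2497; 0.2497 0.6799]  H_jac=[-0.0646 0.1647]  S=[0.1567]  K=[-0.0954; 0.6113]  nu=[1.9262]  x^+=[5.0794, 3.2421]  P^+=[0.8667 0.2589; 0.2589 0.6213]

K[0,0] = -0.0954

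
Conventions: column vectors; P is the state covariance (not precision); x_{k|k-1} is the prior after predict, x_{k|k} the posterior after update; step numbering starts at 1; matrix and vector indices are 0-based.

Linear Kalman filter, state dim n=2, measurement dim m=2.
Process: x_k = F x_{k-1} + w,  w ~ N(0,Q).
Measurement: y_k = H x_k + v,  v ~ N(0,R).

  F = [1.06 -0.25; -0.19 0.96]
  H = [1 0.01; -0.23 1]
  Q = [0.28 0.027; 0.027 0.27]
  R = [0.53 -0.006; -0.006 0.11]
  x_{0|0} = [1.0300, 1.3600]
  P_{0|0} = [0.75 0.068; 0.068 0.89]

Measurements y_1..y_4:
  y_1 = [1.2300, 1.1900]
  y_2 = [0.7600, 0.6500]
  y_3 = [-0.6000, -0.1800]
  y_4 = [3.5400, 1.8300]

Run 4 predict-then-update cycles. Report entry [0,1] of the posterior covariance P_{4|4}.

P_post[0,1] = 0.0433

step 1: x^-=[0.7518, 1.1099]  P^-=[1.1423 -0.2652; -0.2652 1.0925]  S=[1.6671 -0.5224; -0.5224 1.3849]  K=[0.6398 -0.1399; 0.1230 0.8793]  nu=[0.4671, 0.2530]  x^+=[1.0152, 1.3898]  P^+=[0.3393 0.0588; 0.0588 0.1095]
step 2: x^-=[0.7287, 1.1413]  P^-=[0.6369 -0.0050; -0.0050 0.3617]  S=[1.1669 -0.1538; -0.1538 0.5077]  K=[0.5275 -0.1385; 0.0969 0.7441]  nu=[0.0199, -0.3237]  x^+=[0.7840, 0.9024]  P^+=[0.2800 0.0460; 0.0460 0.0918]
step 3: x^-=[0.6055, 0.7173]  P^-=[0.5759 -0.0024; -0.0024 0.3480]  S=[1.1059 -0.1374; -0.1374 0.4896]  K=[0.5041 -0.1341; 0.0926 0.7379]  nu=[-1.2126, -0.7581]  x^+=[0.0958, 0.0456]  P^+=[0.2675 0.0438; 0.0438 0.0907]
step 4: x^-=[0.0902, 0.0256]  P^-=[0.5631 -0.0020; -0.0020 0.3473]  S=[1.0931 -0.1341; -0.1341 0.4880]  K=[0.4989 -0.1325; 0.0918 0.7378]  nu=[3.4496, 1.8252]  x^+=[1.5692, 1.6889]  P^+=[0.2648 0.0433; 0.0433 0.0906]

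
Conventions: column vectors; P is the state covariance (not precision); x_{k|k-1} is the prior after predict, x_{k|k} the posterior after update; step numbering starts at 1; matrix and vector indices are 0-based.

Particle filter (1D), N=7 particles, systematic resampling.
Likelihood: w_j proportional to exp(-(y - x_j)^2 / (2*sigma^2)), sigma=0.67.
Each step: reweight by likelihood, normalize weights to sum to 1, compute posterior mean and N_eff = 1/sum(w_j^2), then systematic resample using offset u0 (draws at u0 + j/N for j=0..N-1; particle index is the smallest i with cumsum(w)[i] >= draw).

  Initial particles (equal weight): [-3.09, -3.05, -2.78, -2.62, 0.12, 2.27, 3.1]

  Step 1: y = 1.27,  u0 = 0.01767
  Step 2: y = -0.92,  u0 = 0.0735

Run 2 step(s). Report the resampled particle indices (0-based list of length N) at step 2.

resampled_idx = [0, 0, 1, 1, 1, 2, 2]

step 1: w=[0.0000, 0.0000, 0.0000, 0.0000, 0.3942, 0.5646, 0.0413]  mean=1.4567  Neff=2.1017  idx=[4, 4, 4, 5, 5, 5, 5]
step 2: w=[0.3333, 0.3333, 0.3333, 0.0000, 0.0000, 0.0000, 0.0000]  mean=0.1201  Neff=3.0003  idx=[0, 0, 1, 1, 1, 2, 2]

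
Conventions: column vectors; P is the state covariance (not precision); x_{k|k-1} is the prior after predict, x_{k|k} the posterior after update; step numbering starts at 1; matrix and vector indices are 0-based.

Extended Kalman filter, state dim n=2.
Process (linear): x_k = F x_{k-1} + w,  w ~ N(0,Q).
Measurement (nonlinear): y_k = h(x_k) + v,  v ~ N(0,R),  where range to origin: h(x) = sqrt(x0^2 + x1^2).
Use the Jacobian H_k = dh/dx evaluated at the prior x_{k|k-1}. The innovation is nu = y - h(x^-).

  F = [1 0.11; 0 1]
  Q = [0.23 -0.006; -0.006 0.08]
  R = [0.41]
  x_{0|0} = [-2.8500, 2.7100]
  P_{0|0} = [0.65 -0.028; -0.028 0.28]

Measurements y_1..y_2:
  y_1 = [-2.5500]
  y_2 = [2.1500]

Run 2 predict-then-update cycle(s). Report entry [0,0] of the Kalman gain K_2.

K[0,0] = 0.5976

step 1: x^-=[-2.5519, 2.7100]  P^-=[0.8772 -0.0032; -0.0032 0.3600]  H_jac=[-0.6856 0.7280]  S=[1.0163]  K=[-0.5940; 0.2600]  nu=[-6.2724]  x^+=[1.1742, 1.0789]  P^+=[0.5186 0.1538; 0.1538 0.2913]
step 2: x^-=[1.2929, 1.0789]  P^-=[0.7860 0.1798; 0.1798 0.3713]  H_jac=[0.7678 0.6407]  S=[1.2027]  K=[0.5976; 0.3126]  nu=[0.4661]  x^+=[1.5714, 1.2246]  P^+=[0.3565 -0.0448; -0.0448 0.2538]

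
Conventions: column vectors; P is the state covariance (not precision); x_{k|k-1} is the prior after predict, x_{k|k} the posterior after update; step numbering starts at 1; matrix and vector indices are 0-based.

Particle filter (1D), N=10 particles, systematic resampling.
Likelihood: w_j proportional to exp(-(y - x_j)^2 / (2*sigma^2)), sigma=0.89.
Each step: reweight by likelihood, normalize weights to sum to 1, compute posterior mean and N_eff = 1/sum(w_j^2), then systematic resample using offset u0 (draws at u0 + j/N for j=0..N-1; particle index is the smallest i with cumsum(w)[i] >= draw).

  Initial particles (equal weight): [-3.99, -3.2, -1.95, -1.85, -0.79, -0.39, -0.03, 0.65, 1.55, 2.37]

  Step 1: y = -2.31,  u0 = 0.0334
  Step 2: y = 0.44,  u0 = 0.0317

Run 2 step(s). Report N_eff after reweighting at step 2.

step 1: w=[0.0572, 0.2061, 0.3131, 0.2973, 0.0790, 0.0332, 0.0128, 0.0013, 0.0000, 0.0000]  mean=-2.1231  Neff=4.1726  idx=[0, 1, 1, 2, 2, 2, 3, 3, 3, 4]
step 2: w=[0.0000, 0.0004, 0.0004, 0.0471, 0.0471, 0.0471, 0.0633, 0.0633, 0.0633, 0.6677]  mean=-1.1575  Neff=2.1526  idx=[3, 5, 7, 8, 9, 9, 9, 9, 9, 9]

N_eff = 2.1526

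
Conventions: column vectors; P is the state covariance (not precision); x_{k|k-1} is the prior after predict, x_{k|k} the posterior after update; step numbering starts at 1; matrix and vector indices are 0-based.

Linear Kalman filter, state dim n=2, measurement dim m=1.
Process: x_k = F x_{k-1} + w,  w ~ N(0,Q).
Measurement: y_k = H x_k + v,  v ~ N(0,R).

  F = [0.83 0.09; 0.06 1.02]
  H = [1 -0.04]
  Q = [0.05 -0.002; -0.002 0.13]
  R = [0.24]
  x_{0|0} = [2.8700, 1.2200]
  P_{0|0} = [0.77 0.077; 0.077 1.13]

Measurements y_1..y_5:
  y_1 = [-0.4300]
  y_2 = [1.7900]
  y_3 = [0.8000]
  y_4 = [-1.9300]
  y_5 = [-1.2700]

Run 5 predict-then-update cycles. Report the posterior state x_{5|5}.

x_post = [-0.6009, -0.9335]

step 1: x^-=[2.4919, 1.4166]  P^-=[0.6011 0.2057; 0.2057 1.3178]  S=[0.8268]  K=[0.7171; 0.1850]  nu=[-2.8652]  x^+=[0.4372, 0.8865]  P^+=[0.1759 0.0960; 0.0960 1.2895]
step 2: x^-=[0.4427, 0.9304]  P^-=[0.1960 0.2069; 0.2069 1.4840]  S=[0.4218]  K=[0.4450; 0.3498]  nu=[1.3846]  x^+=[1.0588, 1.4148]  P^+=[0.1125 0.1413; 0.1413 1.4324]
step 3: x^-=[1.0062, 1.5066]  P^-=[0.1602 0.2554; 0.2554 1.6380]  S=[0.3824]  K=[0.3922; 0.4967]  nu=[-0.1459]  x^+=[0.9489, 1.4341]  P^+=[0.1014 0.1810; 0.1810 1.5436]
step 4: x^-=[0.9167, 1.5198]  P^-=[0.1594 0.2989; 0.2989 1.7585]  S=[0.3783]  K=[0.3897; 0.6043]  nu=[-2.7859]  x^+=[-0.1690, -0.1638]  P^+=[0.1019 0.2098; 0.2098 1.6204]
step 5: x^-=[-0.1550, -0.1772]  P^-=[0.1647 0.3306; 0.3306 1.8419]  S=[0.3812]  K=[0.3974; 0.6741]  nu=[-1.1221]  x^+=[-0.6009, -0.9335]  P^+=[0.1045 0.2285; 0.2285 1.6687]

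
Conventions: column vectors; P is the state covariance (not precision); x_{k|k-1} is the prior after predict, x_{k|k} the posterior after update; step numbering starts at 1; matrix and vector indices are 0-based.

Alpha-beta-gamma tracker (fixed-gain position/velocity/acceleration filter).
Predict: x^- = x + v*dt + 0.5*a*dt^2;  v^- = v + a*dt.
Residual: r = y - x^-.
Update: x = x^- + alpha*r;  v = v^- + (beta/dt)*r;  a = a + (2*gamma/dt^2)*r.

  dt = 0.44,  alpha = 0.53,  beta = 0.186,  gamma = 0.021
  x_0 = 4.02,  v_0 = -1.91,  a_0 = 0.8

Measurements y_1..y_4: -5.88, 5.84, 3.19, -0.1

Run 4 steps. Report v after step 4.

v_post = -0.3839

step 1: x_pred=3.2570  r=-9.1370  x^+=-1.5856  v^+=-5.4205  a^+=-1.1822
step 2: x_pred=-4.0850  r=9.9250  x^+=1.1752  v^+=-1.7451  a^+=0.9710
step 3: x_pred=0.5014  r=2.6886  x^+=1.9264  v^+=-0.1813  a^+=1.5542
step 4: x_pred=1.9970  r=-2.0970  x^+=0.8856  v^+=-0.3839  a^+=1.0993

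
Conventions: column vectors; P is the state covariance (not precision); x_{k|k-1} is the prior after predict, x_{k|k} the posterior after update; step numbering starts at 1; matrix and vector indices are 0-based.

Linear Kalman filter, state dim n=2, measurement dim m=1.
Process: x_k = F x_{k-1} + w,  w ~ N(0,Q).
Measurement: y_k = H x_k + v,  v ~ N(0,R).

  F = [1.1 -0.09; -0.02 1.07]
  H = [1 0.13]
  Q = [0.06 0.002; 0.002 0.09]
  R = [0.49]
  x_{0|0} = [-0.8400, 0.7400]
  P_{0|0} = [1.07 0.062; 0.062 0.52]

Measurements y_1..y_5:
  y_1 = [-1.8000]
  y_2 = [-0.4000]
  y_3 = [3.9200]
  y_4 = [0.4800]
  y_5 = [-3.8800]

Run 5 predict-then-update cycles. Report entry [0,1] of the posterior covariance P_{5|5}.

step 1: x^-=[-0.9906, 0.8086]  P^-=[1.3466 0.0015; 0.0015 0.6831]  S=[1.8486]  K=[0.7286; 0.0488]  nu=[-0.9145]  x^+=[-1.6569, 0.7639]  P^+=[0.3654 -0.0643; -0.0643 0.6787]
step 2: x^-=[-1.8913, 0.8506]  P^-=[0.5203 -0.1472; -0.1472 0.8700]  S=[0.9868]  K=[0.5079; -0.0346]  nu=[1.3808]  x^+=[-1.1900, 0.8028]  P^+=[0.2658 -0.1299; -0.1299 0.8688]
step 3: x^-=[-1.3813, 0.8828]  P^-=[0.4143 -0.2406; -0.2406 1.0903]  S=[0.8602]  K=[0.4453; -0.1149]  nu=[5.1865]  x^+=[0.9283, 0.2867]  P^+=[0.2438 -0.1966; -0.1966 1.0790]
step 4: x^-=[0.9953, 0.2882]  P^-=[0.4026 -0.3390; -0.3390 1.3338]  S=[0.8270]  K=[0.4335; -0.2002]  nu=[-0.5528]  x^+=[0.7557, 0.3989]  P^+=[0.2472 -0.2672; -0.2672 1.3007]
step 5: x^-=[0.7953, 0.4117]  P^-=[0.4225 -0.4437; -0.4437 1.5907]  S=[0.8240]  K=[0.4427; -0.2875]  nu=[-4.7288]  x^+=[-1.2983, 1.7711]  P^+=[0.2610 -0.3388; -0.3388 1.5226]

P_post[0,1] = -0.3388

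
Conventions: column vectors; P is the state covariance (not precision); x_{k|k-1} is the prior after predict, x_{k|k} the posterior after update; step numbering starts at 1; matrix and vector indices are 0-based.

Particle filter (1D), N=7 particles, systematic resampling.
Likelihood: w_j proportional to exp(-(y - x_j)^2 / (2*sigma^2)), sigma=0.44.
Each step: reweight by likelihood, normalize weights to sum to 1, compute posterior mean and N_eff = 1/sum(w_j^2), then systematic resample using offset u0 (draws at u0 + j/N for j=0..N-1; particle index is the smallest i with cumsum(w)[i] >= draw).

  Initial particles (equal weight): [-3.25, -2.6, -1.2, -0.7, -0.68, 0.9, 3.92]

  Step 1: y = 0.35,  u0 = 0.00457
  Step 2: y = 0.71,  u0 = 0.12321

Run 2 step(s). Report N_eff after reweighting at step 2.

step 1: w=[0.0000, 0.0000, 0.0035, 0.0996, 0.1109, 0.7861, 0.0000]  mean=0.5582  Neff=1.5621  idx=[3, 4, 5, 5, 5, 5, 5]
step 2: w=[0.0013, 0.0015, 0.1994, 0.1994, 0.1994, 0.1994, 0.1994]  mean=0.8956  Neff=5.0278  idx=[2, 3, 4, 4, 5, 6, 6]

N_eff = 5.0278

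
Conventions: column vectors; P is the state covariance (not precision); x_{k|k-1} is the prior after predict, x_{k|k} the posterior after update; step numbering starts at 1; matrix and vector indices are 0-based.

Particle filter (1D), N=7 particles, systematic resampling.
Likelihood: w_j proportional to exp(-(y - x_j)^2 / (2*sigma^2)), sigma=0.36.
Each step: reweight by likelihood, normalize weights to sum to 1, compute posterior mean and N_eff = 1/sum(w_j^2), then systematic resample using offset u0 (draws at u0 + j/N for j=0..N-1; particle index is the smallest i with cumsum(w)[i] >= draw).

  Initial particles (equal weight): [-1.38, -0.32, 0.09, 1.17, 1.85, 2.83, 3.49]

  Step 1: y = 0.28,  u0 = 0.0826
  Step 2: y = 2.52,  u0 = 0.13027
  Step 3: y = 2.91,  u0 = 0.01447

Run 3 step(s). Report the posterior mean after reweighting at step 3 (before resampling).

step 1: w=[0.0000, 0.2138, 0.7458, 0.0404, 0.0001, 0.0000, 0.0000]  mean=0.0460  Neff=1.6569  idx=[1, 2, 2, 2, 2, 2, 2]
step 2: w=[0.0000, 0.1667, 0.1667, 0.1667, 0.1667, 0.1667, 0.1667]  mean=0.0900  Neff=6.0005  idx=[1, 2, 3, 4, 5, 6, 6]
step 3: w=[0.1429, 0.1429, 0.1429, 0.1429, 0.1429, 0.1429, 0.1429]  mean=0.0900  Neff=7.0000  idx=[0, 1, 2, 3, 4, 5, 6]

post_mean = 0.0900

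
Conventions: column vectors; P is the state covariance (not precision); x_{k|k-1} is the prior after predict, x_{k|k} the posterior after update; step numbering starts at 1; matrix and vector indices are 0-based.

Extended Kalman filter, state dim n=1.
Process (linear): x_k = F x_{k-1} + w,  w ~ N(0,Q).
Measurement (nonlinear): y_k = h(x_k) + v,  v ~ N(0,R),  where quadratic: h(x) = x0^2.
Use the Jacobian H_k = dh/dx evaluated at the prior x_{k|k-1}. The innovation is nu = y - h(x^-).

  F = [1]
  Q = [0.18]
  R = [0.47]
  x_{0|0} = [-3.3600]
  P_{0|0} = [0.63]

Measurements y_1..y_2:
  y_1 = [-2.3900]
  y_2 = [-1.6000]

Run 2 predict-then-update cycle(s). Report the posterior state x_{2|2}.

step 1: x^-=[-3.3600]  P^-=[0.8100]  H_jac=[-6.7200]  S=[37.0483]  K=[-0.1469]  nu=[-13.6796]  x^+=[-1.3502]  P^+=[0.0103]
step 2: x^-=[-1.3502]  P^-=[0.1903]  H_jac=[-2.7003]  S=[1.8575]  K=[-0.2766]  nu=[-3.4230]  x^+=[-0.4033]  P^+=[0.0481]

x_post = [-0.4033]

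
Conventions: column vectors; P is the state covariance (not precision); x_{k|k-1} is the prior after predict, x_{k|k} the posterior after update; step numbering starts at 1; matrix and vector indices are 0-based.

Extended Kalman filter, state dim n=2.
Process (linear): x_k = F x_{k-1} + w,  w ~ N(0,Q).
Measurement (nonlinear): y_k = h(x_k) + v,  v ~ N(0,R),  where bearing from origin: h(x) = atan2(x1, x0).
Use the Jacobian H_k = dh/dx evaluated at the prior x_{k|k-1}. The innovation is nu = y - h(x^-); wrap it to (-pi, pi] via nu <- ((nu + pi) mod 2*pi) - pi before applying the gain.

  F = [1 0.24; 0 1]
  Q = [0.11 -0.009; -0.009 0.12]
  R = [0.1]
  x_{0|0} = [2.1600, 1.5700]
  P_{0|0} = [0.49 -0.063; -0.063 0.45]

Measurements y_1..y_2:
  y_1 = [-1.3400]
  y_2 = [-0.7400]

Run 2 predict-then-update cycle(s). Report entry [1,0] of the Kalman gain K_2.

K[1,0] = 1.0670

step 1: x^-=[2.5368, 1.5700]  P^-=[0.5957 0.0360; 0.0360 0.5700]  H_jac=[-0.1764 0.2850]  S=[0.1612]  K=[-0.5881; 0.9683]  nu=[-1.8942]  x^+=[3.6508, -0.2642]  P^+=[0.5399 0.1278; 0.1278 0.4188]
step 2: x^-=[3.5874, -0.2642]  P^-=[0.7354 0.2193; 0.2193 0.5388]  H_jac=[0.0204 0.2773]  S=[0.1442]  K=[0.5258; 1.0670]  nu=[-0.6665]  x^+=[3.2370, -0.9753]  P^+=[0.6955 0.1384; 0.1384 0.3747]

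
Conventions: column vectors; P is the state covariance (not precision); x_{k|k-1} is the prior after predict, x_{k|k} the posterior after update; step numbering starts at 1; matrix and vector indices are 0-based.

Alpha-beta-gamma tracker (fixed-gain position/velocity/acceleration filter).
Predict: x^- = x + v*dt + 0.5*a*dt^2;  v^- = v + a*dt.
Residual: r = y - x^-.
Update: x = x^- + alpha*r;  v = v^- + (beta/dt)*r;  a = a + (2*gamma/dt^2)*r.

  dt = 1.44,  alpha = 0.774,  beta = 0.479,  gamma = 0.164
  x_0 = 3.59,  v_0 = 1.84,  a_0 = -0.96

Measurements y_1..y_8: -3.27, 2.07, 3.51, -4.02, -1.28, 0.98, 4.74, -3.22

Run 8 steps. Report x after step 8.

step 1: x_pred=5.2443  r=-8.5143  x^+=-1.3458  v^+=-2.3746  a^+=-2.3068
step 2: x_pred=-7.1568  r=9.2268  x^+=-0.0153  v^+=-2.6271  a^+=-0.8473
step 3: x_pred=-4.6768  r=8.1868  x^+=1.6598  v^+=-1.1240  a^+=0.4477
step 4: x_pred=0.5054  r=-4.5254  x^+=-2.9973  v^+=-1.9846  a^+=-0.2681
step 5: x_pred=-6.1331  r=4.8531  x^+=-2.3768  v^+=-0.7564  a^+=0.4995
step 6: x_pred=-2.9481  r=3.9281  x^+=0.0922  v^+=1.2696  a^+=1.1209
step 7: x_pred=3.0825  r=1.6575  x^+=4.3654  v^+=3.4350  a^+=1.3831
step 8: x_pred=10.7457  r=-13.9657  x^+=-0.0638  v^+=0.7810  a^+=-0.8260

x_post = -0.0638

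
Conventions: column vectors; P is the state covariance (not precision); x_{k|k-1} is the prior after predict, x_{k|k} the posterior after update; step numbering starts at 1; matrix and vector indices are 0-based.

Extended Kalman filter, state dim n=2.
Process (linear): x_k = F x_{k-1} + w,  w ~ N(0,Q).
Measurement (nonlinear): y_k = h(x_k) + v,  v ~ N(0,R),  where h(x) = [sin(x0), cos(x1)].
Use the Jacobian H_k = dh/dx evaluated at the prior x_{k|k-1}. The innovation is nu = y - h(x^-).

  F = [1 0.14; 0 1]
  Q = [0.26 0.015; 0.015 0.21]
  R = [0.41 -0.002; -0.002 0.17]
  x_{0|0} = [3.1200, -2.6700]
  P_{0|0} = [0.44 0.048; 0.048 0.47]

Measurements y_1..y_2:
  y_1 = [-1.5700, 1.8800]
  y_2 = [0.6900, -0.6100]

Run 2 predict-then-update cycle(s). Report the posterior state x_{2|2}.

x_post = [3.5840, 0.9225]

step 1: x^-=[2.7462, -2.6700]  P^-=[0.7227 0.1288; 0.1288 0.6800]  H_jac=[-0.9228 0.0000; 0.0000 0.4543]  S=[1.0254 -0.0560; -0.0560 0.3103]  K=[-0.6464 0.0719; -0.0622 0.9842]  nu=[-1.9552, 2.7708]  x^+=[4.2093, 0.1786]  P^+=[0.2873 0.0298; 0.0298 0.3686]
step 2: x^-=[4.2343, 0.1786]  P^-=[0.5629 0.0964; 0.0964 0.5786]  H_jac=[-0.4601 0.0000; 0.0000 -0.1777]  S=[0.5291 0.0059; 0.0059 0.1883]  K=[-0.4886 -0.0757; -0.0777 -0.5436]  nu=[1.5779, -1.5941]  x^+=[3.5840, 0.9225]  P^+=[0.4351 0.0669; 0.0669 0.5192]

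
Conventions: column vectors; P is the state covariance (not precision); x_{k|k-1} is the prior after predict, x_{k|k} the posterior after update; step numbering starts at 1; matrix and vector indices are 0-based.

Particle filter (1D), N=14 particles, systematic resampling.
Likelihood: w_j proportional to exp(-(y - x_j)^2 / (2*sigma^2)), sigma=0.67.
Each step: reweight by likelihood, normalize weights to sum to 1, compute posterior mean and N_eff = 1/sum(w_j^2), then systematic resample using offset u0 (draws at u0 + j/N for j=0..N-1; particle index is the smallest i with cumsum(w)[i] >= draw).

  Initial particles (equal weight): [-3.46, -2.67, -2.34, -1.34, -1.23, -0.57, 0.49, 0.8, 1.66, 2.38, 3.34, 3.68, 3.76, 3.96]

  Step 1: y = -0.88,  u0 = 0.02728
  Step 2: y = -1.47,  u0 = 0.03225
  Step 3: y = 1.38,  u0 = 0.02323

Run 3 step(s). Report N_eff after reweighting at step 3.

step 1: w=[0.0002, 0.0099, 0.0327, 0.2772, 0.3061, 0.3152, 0.0434, 0.0151, 0.0003, 0.0000, 0.0000, 0.0000, 0.0000, 0.0000]  mean=-0.9973  Neff=3.6610  idx=[2, 3, 3, 3, 3, 4, 4, 4, 4, 5, 5, 5, 5, 6]
step 2: w=[0.0442, 0.1007, 0.1007, 0.1007, 0.1007, 0.0963, 0.0963, 0.0963, 0.0963, 0.0416, 0.0416, 0.0416, 0.0416, 0.0014]  mean=-1.2110  Neff=11.5582  idx=[0, 1, 2, 3, 3, 4, 5, 5, 6, 7, 8, 8, 10, 12]
step 3: w=[0.0000, 0.0079, 0.0079, 0.0079, 0.0079, 0.0079, 0.0152, 0.0152, 0.0152, 0.0152, 0.0152, 0.0152, 0.4346, 0.4346]  mean=-0.6607  Neff=2.6358  idx=[3, 9, 12, 12, 12, 12, 12, 12, 13, 13, 13, 13, 13, 13]

N_eff = 2.6358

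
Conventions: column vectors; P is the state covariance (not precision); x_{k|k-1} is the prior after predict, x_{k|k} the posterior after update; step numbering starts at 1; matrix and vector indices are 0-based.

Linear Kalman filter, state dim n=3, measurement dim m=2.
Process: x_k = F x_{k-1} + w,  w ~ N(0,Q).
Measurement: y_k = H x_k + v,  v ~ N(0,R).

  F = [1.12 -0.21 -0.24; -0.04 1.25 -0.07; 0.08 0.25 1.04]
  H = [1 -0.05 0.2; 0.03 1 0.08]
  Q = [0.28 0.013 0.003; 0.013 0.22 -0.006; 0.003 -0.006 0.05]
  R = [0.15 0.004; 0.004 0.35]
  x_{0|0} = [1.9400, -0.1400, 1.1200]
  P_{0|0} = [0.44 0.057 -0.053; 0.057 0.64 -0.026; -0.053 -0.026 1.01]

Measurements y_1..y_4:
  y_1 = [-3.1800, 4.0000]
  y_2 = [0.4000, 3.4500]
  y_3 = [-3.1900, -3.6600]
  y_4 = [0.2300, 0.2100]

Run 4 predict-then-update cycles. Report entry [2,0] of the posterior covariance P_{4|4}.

step 1: x^-=[1.9334, -0.3310, 1.2850]  P^-=[0.9174 -0.0664 -0.2817; -0.0664 1.2242 0.0934; -0.2817 0.0934 1.1652]  S=[1.0091 -0.0833; -0.0833 1.5921]  K=[0.8571 0.0063; -0.0444 0.7700; -0.0439 0.1096]  nu=[-5.3870, 4.1702]  x^+=[-2.6574, 3.1195, 1.9782]  P^+=[0.1770 0.0193 -0.2371; 0.0193 0.2725 -0.0462; -0.2371 -0.0462 1.1433]
step 2: x^-=[-4.1062, 3.8671, 2.6246]  P^-=[0.6936 0.0094 -0.5345; 0.0094 0.6564 -0.0509; -0.5345 -0.0509 1.2421]  S=[0.6812 -0.0347; -0.0347 1.0048]  K=[0.8615 0.0173; -0.0163 0.6489; -0.4154 0.0179]  nu=[4.1746, -0.5039]  x^+=[-0.5186, 3.4722, 0.8816]  P^+=[0.1888 0.0271 -0.2908; 0.0271 0.2324 -0.0766; -0.2908 -0.0766 1.1237]
step 3: x^-=[-1.5216, 4.2993, 1.7435]  P^-=[0.7277 0.0424 -0.5775; 0.0424 0.5980 -0.0978; -0.5775 -0.0978 1.1940]  S=[0.6937 -0.0114; -0.0114 0.9404]  K=[0.8800 0.0299; 0.0002 0.6289; -0.4816 -0.0267]  nu=[-1.8022, -8.0531]  x^+=[-3.3483, -0.7658, 2.8268]  P^+=[0.1903 0.0309 -0.2832; 0.0309 0.2260 -0.0854; -0.2832 -0.0854 1.0328]
step 4: x^-=[-4.2677, -1.0211, 2.4806]  P^-=[0.7172 0.0499 -0.5421; 0.0499 0.5888 -0.1046; -0.5421 -0.1046 1.0921]  S=[0.6927 -0.0037; -0.0037 0.9301]  K=[0.8755 0.0337; 0.0027 0.6257; -0.4599 -0.0378]  nu=[3.9505, 1.1607]  x^+=[-0.7698, -0.2841, 0.6198]  P^+=[0.1854 0.0307 -0.2621; 0.0307 0.2247 -0.0828; -0.2621 -0.0828 0.9444]

P_post[2,0] = -0.2621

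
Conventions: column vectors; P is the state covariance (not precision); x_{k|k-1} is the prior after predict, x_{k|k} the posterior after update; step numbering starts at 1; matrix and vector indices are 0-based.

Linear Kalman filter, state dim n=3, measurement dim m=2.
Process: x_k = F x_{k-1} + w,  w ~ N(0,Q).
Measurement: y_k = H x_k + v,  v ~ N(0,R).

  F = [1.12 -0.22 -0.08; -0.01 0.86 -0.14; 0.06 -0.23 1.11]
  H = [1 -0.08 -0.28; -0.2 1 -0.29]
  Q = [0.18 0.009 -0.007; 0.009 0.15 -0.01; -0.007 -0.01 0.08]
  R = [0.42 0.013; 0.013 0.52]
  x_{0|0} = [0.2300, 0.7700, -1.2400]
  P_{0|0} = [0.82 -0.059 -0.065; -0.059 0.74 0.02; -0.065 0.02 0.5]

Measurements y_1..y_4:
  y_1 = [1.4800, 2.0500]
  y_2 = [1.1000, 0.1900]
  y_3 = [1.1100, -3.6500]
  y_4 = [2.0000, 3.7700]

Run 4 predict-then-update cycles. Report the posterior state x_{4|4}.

x_post = [1.2474, 0.9167, -1.9551]

step 1: x^-=[0.1874, 0.8335, -1.5397]  P^-=[1.2891 -0.1822 -0.0279; -0.1822 0.7032 -0.2167; -0.0279 -0.2167 0.7209]  S=[1.8051 -0.3654; -0.3654 1.5307]  K=[0.7034 -0.1142; 0.0081 0.5262; -0.1820 -0.3180]  nu=[0.9282, 0.8075]  x^+=[0.7480, 1.2658, -1.9654]  P^+=[0.3173 0.0345 0.0735; 0.0345 0.2824 0.0061; 0.0735 0.0061 0.5486]
step 2: x^-=[0.7165, 1.3563, -2.4279]  P^-=[0.5652 -0.0202 0.0602; -0.0202 0.3678 -0.1449; 0.0602 -0.1449 0.7778]  S=[1.0116 -0.0637; -0.0637 1.0749]  K=[0.5368 -0.1084; 0.0153 0.3859; -0.1674 -0.3657]  nu=[-0.1878, -1.7271]  x^+=[0.8029, 0.6869, -1.7648]  P^+=[0.2536 0.0295 0.0971; 0.0295 0.2082 0.0050; 0.0971 0.0050 0.6135]
step 3: x^-=[0.8893, 0.8298, -2.0687]  P^-=[0.4804 -0.0132 0.0773; -0.0132 0.3146 -0.1421; 0.0773 -0.1421 0.8573]  S=[0.9221 -0.0337; -0.0337 1.0226]  K=[0.4945 -0.1125; 0.0143 0.3510; -0.1789 -0.4031]  nu=[-0.2921, -4.9019]  x^+=[1.2963, -0.8950, -0.0406]  P^+=[0.2382 0.0264 0.1065; 0.0264 0.1888 0.0027; 0.1065 0.0027 0.6665]
step 4: x^-=[1.6521, -0.7770, 0.2385]  P^-=[0.4602 -0.0131 0.0834; -0.0131 0.3019 -0.1491; 0.0834 -0.1491 0.9242]  S=[0.9032 -0.0227; -0.0227 1.0194]  K=[0.4818 -0.1161; 0.0135 0.3414; -0.1917 -0.4298]  nu=[0.3526, 4.9466]  x^+=[1.2474, 0.9167, -1.9551]  P^+=[0.2342 0.0251 0.1118; 0.0251 0.1831 0.0012; 0.1118 0.0012 0.7064]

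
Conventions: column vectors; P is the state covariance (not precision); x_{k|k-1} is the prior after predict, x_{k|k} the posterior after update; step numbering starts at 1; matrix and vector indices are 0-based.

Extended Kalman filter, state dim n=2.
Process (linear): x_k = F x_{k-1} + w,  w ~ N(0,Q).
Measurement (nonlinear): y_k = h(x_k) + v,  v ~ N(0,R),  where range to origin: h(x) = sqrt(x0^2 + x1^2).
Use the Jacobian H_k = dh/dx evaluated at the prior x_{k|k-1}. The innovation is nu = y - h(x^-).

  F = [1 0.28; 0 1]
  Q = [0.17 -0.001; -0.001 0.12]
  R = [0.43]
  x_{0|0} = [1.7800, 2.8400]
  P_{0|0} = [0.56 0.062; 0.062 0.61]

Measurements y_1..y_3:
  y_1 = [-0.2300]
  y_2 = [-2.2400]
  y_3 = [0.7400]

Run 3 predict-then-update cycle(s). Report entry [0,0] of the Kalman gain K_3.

K[0,0] = -0.4716

step 1: x^-=[2.5752, 2.8400]  P^-=[0.8125 0.2318; 0.2318 0.7300]  H_jac=[0.6717 0.7408]  S=[1.4279]  K=[0.5025; 0.4878]  nu=[-4.0637]  x^+=[0.5332, 0.8579]  P^+=[0.4520 -0.1182; -0.1182 0.3903]
step 2: x^-=[0.7734, 0.8579]  P^-=[0.5864 -0.0099; -0.0099 0.5103]  H_jac=[0.6696 0.7427]  S=[0.9646]  K=[0.3995; 0.3860]  nu=[-3.3951]  x^+=[-0.5828, -0.4528]  P^+=[0.4325 -0.1586; -0.1586 0.3665]
step 3: x^-=[-0.7095, -0.4528]  P^-=[0.5424 -0.0570; -0.0570 0.4865]  H_jac=[-0.8430 -0.5379]  S=[0.9045]  K=[-0.4716; -0.2362]  nu=[-0.1017]  x^+=[-0.6616, -0.4287]  P^+=[0.3412 -0.1578; -0.1578 0.4361]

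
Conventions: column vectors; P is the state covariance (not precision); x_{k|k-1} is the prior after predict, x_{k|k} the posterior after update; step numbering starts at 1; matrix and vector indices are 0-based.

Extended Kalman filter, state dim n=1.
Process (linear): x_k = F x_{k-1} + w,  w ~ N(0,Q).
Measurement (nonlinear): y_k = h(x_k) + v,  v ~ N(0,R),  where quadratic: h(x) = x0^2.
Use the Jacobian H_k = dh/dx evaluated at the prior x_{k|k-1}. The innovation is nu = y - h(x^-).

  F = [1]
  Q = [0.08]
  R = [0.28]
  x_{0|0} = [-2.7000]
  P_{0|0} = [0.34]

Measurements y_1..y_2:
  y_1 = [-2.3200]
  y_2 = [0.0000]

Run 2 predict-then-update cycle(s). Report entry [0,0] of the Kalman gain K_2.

step 1: x^-=[-2.7000]  P^-=[0.4200]  H_jac=[-5.4000]  S=[12.5272]  K=[-0.1810]  nu=[-9.6100]  x^+=[-0.9601]  P^+=[0.0094]
step 2: x^-=[-0.9601]  P^-=[0.0894]  H_jac=[-1.9203]  S=[0.6096]  K=[-0.2816]  nu=[-0.9219]  x^+=[-0.7006]  P^+=[0.0411]

K[0,0] = -0.2816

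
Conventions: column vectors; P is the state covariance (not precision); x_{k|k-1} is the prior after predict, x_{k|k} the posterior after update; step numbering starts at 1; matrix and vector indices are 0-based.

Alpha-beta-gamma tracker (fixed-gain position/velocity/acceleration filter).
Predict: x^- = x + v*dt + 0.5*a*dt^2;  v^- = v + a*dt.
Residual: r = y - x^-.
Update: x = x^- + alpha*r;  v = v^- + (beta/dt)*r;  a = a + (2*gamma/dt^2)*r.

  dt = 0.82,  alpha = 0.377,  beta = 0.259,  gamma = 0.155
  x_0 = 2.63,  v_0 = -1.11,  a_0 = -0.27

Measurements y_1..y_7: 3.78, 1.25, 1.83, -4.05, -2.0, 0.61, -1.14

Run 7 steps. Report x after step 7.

step 1: x_pred=1.6290  r=2.1510  x^+=2.4399  v^+=-0.6520  a^+=0.7217
step 2: x_pred=2.1479  r=-0.8979  x^+=1.8094  v^+=-0.3438  a^+=0.3077
step 3: x_pred=1.6309  r=0.1991  x^+=1.7060  v^+=-0.0286  a^+=0.3995
step 4: x_pred=1.8168  r=-5.8668  x^+=-0.3950  v^+=-1.5541  a^+=-2.3053
step 5: x_pred=-2.4444  r=0.4444  x^+=-2.2769  v^+=-3.3041  a^+=-2.1004
step 6: x_pred=-5.6924  r=6.3024  x^+=-3.3164  v^+=-3.0358  a^+=0.8052
step 7: x_pred=-5.5350  r=4.3950  x^+=-3.8781  v^+=-0.9873  a^+=2.8315

x_post = -3.8781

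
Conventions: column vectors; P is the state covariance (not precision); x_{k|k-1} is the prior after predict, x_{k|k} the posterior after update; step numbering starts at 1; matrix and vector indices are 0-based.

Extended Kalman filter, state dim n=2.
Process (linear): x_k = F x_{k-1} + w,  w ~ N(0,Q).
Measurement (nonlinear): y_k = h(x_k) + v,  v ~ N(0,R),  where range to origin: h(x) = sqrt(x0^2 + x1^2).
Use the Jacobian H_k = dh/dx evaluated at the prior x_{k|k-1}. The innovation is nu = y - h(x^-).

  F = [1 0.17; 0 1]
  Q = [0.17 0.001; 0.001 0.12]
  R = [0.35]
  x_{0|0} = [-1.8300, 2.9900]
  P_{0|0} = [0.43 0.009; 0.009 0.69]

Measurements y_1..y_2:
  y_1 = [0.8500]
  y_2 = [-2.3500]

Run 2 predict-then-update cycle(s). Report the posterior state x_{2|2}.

step 1: x^-=[-1.3217, 2.9900]  P^-=[0.6230 0.1273; 0.1273 0.8100]  H_jac=[-0.4043 0.9146]  S=[1.0353]  K=[-0.1308; 0.6659]  nu=[-2.4191]  x^+=[-1.0052, 1.3792]  P^+=[0.6053 0.2175; 0.2175 0.3510]
step 2: x^-=[-0.7707, 1.3792]  P^-=[0.8594 0.2782; 0.2782 0.4710]  H_jac=[-0.4878 0.8729]  S=[0.6765]  K=[-0.2608; 0.4071]  nu=[-3.9299]  x^+=[0.2542, -0.2208]  P^+=[0.8134 0.3500; 0.3500 0.3588]

x_post = [0.2542, -0.2208]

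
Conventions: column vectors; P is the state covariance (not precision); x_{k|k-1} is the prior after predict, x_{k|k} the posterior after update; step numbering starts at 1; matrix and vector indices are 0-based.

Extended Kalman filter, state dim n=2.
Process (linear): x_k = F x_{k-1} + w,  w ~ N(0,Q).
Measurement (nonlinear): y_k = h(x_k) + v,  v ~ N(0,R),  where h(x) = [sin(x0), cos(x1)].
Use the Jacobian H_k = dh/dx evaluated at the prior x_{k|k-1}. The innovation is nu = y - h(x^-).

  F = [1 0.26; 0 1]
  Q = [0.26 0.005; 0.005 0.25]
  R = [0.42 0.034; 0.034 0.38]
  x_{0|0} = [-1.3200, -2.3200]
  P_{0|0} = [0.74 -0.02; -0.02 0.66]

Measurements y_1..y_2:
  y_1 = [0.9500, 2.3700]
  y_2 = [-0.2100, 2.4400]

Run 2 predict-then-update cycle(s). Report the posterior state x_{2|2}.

x_post = [-2.7793, 0.2005]

step 1: x^-=[-1.9232, -2.3200]  P^-=[1.0342 0.1566; 0.1566 0.9100]  H_jac=[-0.3452 0.0000; 0.0000 0.7322]  S=[0.5432 -0.0056; -0.0056 0.8679]  K=[-0.6558 0.1279; -0.0916 0.7672]  nu=[1.8885, 3.0511]  x^+=[-2.7715, -0.1524]  P^+=[0.7854 0.0359; 0.0359 0.3939]
step 2: x^-=[-2.8111, -0.1524]  P^-=[1.0907 0.1433; 0.1433 0.6439]  H_jac=[-0.9459 0.0000; 0.0000 0.1518]  S=[1.3959 0.0134; 0.0134 0.3948]  K=[-0.7399 0.0803; -0.0995 0.2510]  nu=[0.1145, 1.4516]  x^+=[-2.7793, 0.2005]  P^+=[0.3256 0.0352; 0.0352 0.6058]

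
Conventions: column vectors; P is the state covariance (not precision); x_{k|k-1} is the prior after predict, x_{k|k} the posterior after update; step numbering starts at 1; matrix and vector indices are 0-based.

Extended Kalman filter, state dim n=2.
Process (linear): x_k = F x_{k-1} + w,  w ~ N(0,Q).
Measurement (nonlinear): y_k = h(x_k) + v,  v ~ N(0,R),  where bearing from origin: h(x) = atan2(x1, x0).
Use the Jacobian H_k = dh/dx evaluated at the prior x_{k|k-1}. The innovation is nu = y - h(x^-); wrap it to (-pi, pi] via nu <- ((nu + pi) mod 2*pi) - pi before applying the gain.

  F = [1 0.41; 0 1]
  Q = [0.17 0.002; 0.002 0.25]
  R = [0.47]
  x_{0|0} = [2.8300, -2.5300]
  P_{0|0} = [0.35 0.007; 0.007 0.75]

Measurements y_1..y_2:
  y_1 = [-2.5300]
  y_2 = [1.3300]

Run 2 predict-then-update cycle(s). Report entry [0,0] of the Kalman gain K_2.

K[0,0] = 0.5539

step 1: x^-=[1.7927, -2.5300]  P^-=[0.6518 0.3165; 0.3165 1.0000]  H_jac=[0.2631 0.1865]  S=[0.5810]  K=[0.3968; 0.4643]  nu=[-1.5757]  x^+=[1.1675, -3.2616]  P^+=[0.5603 0.2095; 0.2095 0.8748]
step 2: x^-=[-0.1698, -3.2616]  P^-=[1.0491 0.5701; 0.5701 1.1248]  H_jac=[0.3058 -0.0159]  S=[0.5628]  K=[0.5539; 0.2779]  nu=[2.9528]  x^+=[1.4656, -2.4409]  P^+=[0.8765 0.4835; 0.4835 1.0813]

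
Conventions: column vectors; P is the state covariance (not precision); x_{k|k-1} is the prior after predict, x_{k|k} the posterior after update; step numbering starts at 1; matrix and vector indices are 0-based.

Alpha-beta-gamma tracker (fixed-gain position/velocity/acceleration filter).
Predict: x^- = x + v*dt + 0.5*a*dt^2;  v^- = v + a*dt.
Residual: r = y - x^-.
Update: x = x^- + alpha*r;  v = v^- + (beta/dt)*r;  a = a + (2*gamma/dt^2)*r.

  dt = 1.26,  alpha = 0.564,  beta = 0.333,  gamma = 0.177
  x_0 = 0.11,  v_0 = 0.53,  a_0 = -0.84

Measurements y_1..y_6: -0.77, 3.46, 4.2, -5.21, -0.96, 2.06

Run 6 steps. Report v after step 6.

step 1: x_pred=0.1110  r=-0.8810  x^+=-0.3859  v^+=-0.7612  a^+=-1.0364
step 2: x_pred=-2.1678  r=5.6278  x^+=1.0063  v^+=-0.5798  a^+=0.2184
step 3: x_pred=0.4491  r=3.7509  x^+=2.5646  v^+=0.6867  a^+=1.0548
step 4: x_pred=4.2671  r=-9.4771  x^+=-1.0780  v^+=-0.4889  a^+=-1.0584
step 5: x_pred=-2.5342  r=1.5742  x^+=-1.6463  v^+=-1.4065  a^+=-0.7074
step 6: x_pred=-3.9801  r=6.0401  x^+=-0.5735  v^+=-0.7015  a^+=0.6394

v_post = -0.7015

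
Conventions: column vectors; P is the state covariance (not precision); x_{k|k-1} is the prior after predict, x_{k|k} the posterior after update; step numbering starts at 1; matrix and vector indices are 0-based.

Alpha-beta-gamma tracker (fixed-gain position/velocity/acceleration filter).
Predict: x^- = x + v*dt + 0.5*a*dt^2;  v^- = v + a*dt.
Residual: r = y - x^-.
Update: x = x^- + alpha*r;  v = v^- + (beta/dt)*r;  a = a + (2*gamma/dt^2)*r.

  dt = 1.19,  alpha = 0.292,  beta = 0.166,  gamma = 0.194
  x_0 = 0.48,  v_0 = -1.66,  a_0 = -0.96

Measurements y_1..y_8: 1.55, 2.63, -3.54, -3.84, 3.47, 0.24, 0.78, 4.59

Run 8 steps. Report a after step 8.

a_post = -3.1817

step 1: x_pred=-2.1751  r=3.7251  x^+=-1.0874  v^+=-2.2828  a^+=0.0607
step 2: x_pred=-3.7609  r=6.3909  x^+=-1.8948  v^+=-1.3191  a^+=1.8117
step 3: x_pred=-2.1817  r=-1.3583  x^+=-2.5783  v^+=0.6474  a^+=1.4396
step 4: x_pred=-0.7886  r=-3.0514  x^+=-1.6796  v^+=1.9348  a^+=0.6035
step 5: x_pred=1.0501  r=2.4199  x^+=1.7567  v^+=2.9905  a^+=1.2665
step 6: x_pred=6.2122  r=-5.9722  x^+=4.4683  v^+=3.6646  a^+=-0.3698
step 7: x_pred=8.5674  r=-7.7874  x^+=6.2935  v^+=2.1383  a^+=-2.5035
step 8: x_pred=7.0654  r=-2.4754  x^+=6.3426  v^+=-1.1862  a^+=-3.1817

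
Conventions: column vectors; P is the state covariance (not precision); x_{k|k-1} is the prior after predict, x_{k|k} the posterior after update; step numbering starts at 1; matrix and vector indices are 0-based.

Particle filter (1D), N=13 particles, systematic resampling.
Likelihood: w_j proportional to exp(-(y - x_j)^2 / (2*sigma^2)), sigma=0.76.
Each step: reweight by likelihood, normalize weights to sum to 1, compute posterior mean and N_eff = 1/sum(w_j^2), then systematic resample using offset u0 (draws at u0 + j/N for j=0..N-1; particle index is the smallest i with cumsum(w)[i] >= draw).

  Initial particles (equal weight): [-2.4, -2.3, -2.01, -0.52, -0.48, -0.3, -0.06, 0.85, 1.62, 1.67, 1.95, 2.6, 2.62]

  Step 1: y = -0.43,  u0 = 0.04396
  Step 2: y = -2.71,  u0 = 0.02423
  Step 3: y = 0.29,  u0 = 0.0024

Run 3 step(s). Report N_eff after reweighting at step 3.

step 1: w=[0.0080, 0.0111, 0.0264, 0.2277, 0.2288, 0.2259, 0.2037, 0.0555, 0.0060, 0.0050, 0.0017, 0.0001, 0.0001]  mean=-0.3369  Neff=4.9816  idx=[2, 3, 3, 4, 4, 4, 5, 5, 5, 6, 6, 6, 7]
step 2: w=[0.8691, 0.0209, 0.0209, 0.0179, 0.0179, 0.0179, 0.0087, 0.0087, 0.0087, 0.0030, 0.0030, 0.0030, 0.0000]  mean=-1.8029  Neff=1.3202  idx=[0, 0, 0, 0, 0, 0, 0, 0, 0, 0, 0, 1, 5]
step 3: w=[0.0080, 0.0080, 0.0080, 0.0080, 0.0080, 0.0080, 0.0080, 0.0080, 0.0080, 0.0080, 0.0080, 0.4434, 0.4683]  mean=-0.6329  Neff=2.4004  idx=[0, 9, 11, 11, 11, 11, 11, 12, 12, 12, 12, 12, 12]

N_eff = 2.4004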